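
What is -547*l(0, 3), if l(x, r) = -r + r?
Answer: 0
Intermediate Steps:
l(x, r) = 0
-547*l(0, 3) = -547*0 = 0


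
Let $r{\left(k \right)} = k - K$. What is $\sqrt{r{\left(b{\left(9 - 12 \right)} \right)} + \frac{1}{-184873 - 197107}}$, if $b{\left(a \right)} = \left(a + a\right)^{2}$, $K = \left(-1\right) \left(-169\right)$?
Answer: $\frac{i \sqrt{4851465048795}}{190990} \approx 11.533 i$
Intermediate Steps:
$K = 169$
$b{\left(a \right)} = 4 a^{2}$ ($b{\left(a \right)} = \left(2 a\right)^{2} = 4 a^{2}$)
$r{\left(k \right)} = -169 + k$ ($r{\left(k \right)} = k - 169 = -169 + k$)
$\sqrt{r{\left(b{\left(9 - 12 \right)} \right)} + \frac{1}{-184873 - 197107}} = \sqrt{\left(-169 + 4 \left(9 - 12\right)^{2}\right) + \frac{1}{-184873 - 197107}} = \sqrt{\left(-169 + 4 \left(-3\right)^{2}\right) + \frac{1}{-381980}} = \sqrt{\left(-169 + 4 \cdot 9\right) - \frac{1}{381980}} = \sqrt{\left(-169 + 36\right) - \frac{1}{381980}} = \sqrt{-133 - \frac{1}{381980}} = \sqrt{- \frac{50803341}{381980}} = \frac{i \sqrt{4851465048795}}{190990}$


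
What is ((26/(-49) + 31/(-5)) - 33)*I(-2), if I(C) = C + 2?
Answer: 0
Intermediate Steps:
I(C) = 2 + C
((26/(-49) + 31/(-5)) - 33)*I(-2) = ((26/(-49) + 31/(-5)) - 33)*(2 - 2) = ((26*(-1/49) + 31*(-1/5)) - 33)*0 = ((-26/49 - 31/5) - 33)*0 = (-1649/245 - 33)*0 = -9734/245*0 = 0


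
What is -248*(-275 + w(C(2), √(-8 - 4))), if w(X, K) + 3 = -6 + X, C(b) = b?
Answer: 69936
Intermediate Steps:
w(X, K) = -9 + X (w(X, K) = -3 + (-6 + X) = -9 + X)
-248*(-275 + w(C(2), √(-8 - 4))) = -248*(-275 + (-9 + 2)) = -248*(-275 - 7) = -248*(-282) = 69936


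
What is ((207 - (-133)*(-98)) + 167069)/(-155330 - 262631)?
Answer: -154242/417961 ≈ -0.36903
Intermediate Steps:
((207 - (-133)*(-98)) + 167069)/(-155330 - 262631) = ((207 - 133*98) + 167069)/(-417961) = ((207 - 13034) + 167069)*(-1/417961) = (-12827 + 167069)*(-1/417961) = 154242*(-1/417961) = -154242/417961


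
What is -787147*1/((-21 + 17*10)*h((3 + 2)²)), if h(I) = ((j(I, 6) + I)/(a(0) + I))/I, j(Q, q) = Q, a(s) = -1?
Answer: -9445764/149 ≈ -63394.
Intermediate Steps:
h(I) = 2/(-1 + I) (h(I) = ((I + I)/(-1 + I))/I = ((2*I)/(-1 + I))/I = (2*I/(-1 + I))/I = 2/(-1 + I))
-787147*1/((-21 + 17*10)*h((3 + 2)²)) = -787147*(-½ + (3 + 2)²/2)/(-21 + 17*10) = -787147*12/(-21 + 170) = -787147/((2/(-1 + 25))*149) = -787147/((2/24)*149) = -787147/((2*(1/24))*149) = -787147/((1/12)*149) = -787147/149/12 = -787147*12/149 = -9445764/149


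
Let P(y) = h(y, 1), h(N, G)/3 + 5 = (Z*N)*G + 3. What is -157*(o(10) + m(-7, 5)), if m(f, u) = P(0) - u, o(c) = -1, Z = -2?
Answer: 1884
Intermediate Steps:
h(N, G) = -6 - 6*G*N (h(N, G) = -15 + 3*((-2*N)*G + 3) = -15 + 3*(-2*G*N + 3) = -15 + 3*(3 - 2*G*N) = -15 + (9 - 6*G*N) = -6 - 6*G*N)
P(y) = -6 - 6*y (P(y) = -6 - 6*1*y = -6 - 6*y)
m(f, u) = -6 - u (m(f, u) = (-6 - 6*0) - u = (-6 + 0) - u = -6 - u)
-157*(o(10) + m(-7, 5)) = -157*(-1 + (-6 - 1*5)) = -157*(-1 + (-6 - 5)) = -157*(-1 - 11) = -157*(-12) = 1884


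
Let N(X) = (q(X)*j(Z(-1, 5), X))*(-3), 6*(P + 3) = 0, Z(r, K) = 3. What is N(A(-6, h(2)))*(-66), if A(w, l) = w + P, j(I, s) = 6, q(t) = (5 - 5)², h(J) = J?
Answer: 0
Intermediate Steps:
q(t) = 0 (q(t) = 0² = 0)
P = -3 (P = -3 + (⅙)*0 = -3 + 0 = -3)
A(w, l) = -3 + w (A(w, l) = w - 3 = -3 + w)
N(X) = 0 (N(X) = (0*6)*(-3) = 0*(-3) = 0)
N(A(-6, h(2)))*(-66) = 0*(-66) = 0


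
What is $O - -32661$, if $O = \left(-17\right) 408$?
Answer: $25725$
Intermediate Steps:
$O = -6936$
$O - -32661 = -6936 - -32661 = -6936 + 32661 = 25725$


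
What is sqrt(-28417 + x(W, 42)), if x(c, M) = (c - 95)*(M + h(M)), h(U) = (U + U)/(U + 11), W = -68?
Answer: I*sqrt(99779443)/53 ≈ 188.47*I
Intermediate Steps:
h(U) = 2*U/(11 + U) (h(U) = (2*U)/(11 + U) = 2*U/(11 + U))
x(c, M) = (-95 + c)*(M + 2*M/(11 + M)) (x(c, M) = (c - 95)*(M + 2*M/(11 + M)) = (-95 + c)*(M + 2*M/(11 + M)))
sqrt(-28417 + x(W, 42)) = sqrt(-28417 + 42*(-190 + 2*(-68) + (-95 - 68)*(11 + 42))/(11 + 42)) = sqrt(-28417 + 42*(-190 - 136 - 163*53)/53) = sqrt(-28417 + 42*(1/53)*(-190 - 136 - 8639)) = sqrt(-28417 + 42*(1/53)*(-8965)) = sqrt(-28417 - 376530/53) = sqrt(-1882631/53) = I*sqrt(99779443)/53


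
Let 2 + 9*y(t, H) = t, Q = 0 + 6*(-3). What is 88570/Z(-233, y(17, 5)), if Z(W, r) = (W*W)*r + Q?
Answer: 265710/271391 ≈ 0.97907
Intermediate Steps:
Q = -18 (Q = 0 - 18 = -18)
y(t, H) = -2/9 + t/9
Z(W, r) = -18 + r*W**2 (Z(W, r) = (W*W)*r - 18 = W**2*r - 18 = r*W**2 - 18 = -18 + r*W**2)
88570/Z(-233, y(17, 5)) = 88570/(-18 + (-2/9 + (1/9)*17)*(-233)**2) = 88570/(-18 + (-2/9 + 17/9)*54289) = 88570/(-18 + (5/3)*54289) = 88570/(-18 + 271445/3) = 88570/(271391/3) = 88570*(3/271391) = 265710/271391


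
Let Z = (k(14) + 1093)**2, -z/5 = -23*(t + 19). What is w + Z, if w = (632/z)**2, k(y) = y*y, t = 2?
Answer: 9690364713649/5832225 ≈ 1.6615e+6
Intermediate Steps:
z = 2415 (z = -(-115)*(2 + 19) = -(-115)*21 = -5*(-483) = 2415)
k(y) = y**2
Z = 1661521 (Z = (14**2 + 1093)**2 = (196 + 1093)**2 = 1289**2 = 1661521)
w = 399424/5832225 (w = (632/2415)**2 = 399424/5832225 ≈ 0.068486)
w + Z = 399424/5832225 + 1661521 = 9690364713649/5832225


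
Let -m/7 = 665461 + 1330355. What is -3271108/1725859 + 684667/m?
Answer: -46881346492849/24111479041608 ≈ -1.9444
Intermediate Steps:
m = -13970712 (m = -7*(665461 + 1330355) = -7*1995816 = -13970712)
-3271108/1725859 + 684667/m = -3271108/1725859 + 684667/(-13970712) = -3271108*1/1725859 + 684667*(-1/13970712) = -3271108/1725859 - 684667/13970712 = -46881346492849/24111479041608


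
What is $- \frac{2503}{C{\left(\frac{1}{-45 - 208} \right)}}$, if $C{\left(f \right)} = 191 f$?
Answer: $\frac{633259}{191} \approx 3315.5$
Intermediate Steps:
$- \frac{2503}{C{\left(\frac{1}{-45 - 208} \right)}} = - \frac{2503}{191 \frac{1}{-45 - 208}} = - \frac{2503}{191 \frac{1}{-253}} = - \frac{2503}{191 \left(- \frac{1}{253}\right)} = - \frac{2503}{- \frac{191}{253}} = \left(-2503\right) \left(- \frac{253}{191}\right) = \frac{633259}{191}$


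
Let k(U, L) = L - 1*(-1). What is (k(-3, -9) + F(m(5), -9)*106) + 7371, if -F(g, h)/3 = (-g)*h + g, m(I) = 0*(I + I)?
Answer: 7363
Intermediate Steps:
m(I) = 0 (m(I) = 0*(2*I) = 0)
F(g, h) = -3*g + 3*g*h (F(g, h) = -3*((-g)*h + g) = -3*(-g*h + g) = -3*(g - g*h) = -3*g + 3*g*h)
k(U, L) = 1 + L (k(U, L) = L + 1 = 1 + L)
(k(-3, -9) + F(m(5), -9)*106) + 7371 = ((1 - 9) + (3*0*(-1 - 9))*106) + 7371 = (-8 + (3*0*(-10))*106) + 7371 = (-8 + 0*106) + 7371 = (-8 + 0) + 7371 = -8 + 7371 = 7363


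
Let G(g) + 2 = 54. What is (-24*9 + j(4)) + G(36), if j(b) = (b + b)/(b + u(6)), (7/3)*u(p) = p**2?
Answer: -2781/17 ≈ -163.59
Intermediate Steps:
u(p) = 3*p**2/7
G(g) = 52 (G(g) = -2 + 54 = 52)
j(b) = 2*b/(108/7 + b) (j(b) = (b + b)/(b + (3/7)*6**2) = (2*b)/(b + (3/7)*36) = (2*b)/(b + 108/7) = (2*b)/(108/7 + b) = 2*b/(108/7 + b))
(-24*9 + j(4)) + G(36) = (-24*9 + 14*4/(108 + 7*4)) + 52 = (-216 + 14*4/(108 + 28)) + 52 = (-216 + 14*4/136) + 52 = (-216 + 14*4*(1/136)) + 52 = (-216 + 7/17) + 52 = -3665/17 + 52 = -2781/17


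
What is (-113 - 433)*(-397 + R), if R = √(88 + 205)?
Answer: 216762 - 546*√293 ≈ 2.0742e+5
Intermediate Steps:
R = √293 ≈ 17.117
(-113 - 433)*(-397 + R) = (-113 - 433)*(-397 + √293) = -546*(-397 + √293) = 216762 - 546*√293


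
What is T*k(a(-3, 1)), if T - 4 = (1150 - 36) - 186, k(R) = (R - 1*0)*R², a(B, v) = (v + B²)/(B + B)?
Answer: -116500/27 ≈ -4314.8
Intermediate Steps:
a(B, v) = (v + B²)/(2*B) (a(B, v) = (v + B²)/((2*B)) = (v + B²)*(1/(2*B)) = (v + B²)/(2*B))
k(R) = R³ (k(R) = (R + 0)*R² = R*R² = R³)
T = 932 (T = 4 + ((1150 - 36) - 186) = 4 + (1114 - 186) = 4 + 928 = 932)
T*k(a(-3, 1)) = 932*((½)*(1 + (-3)²)/(-3))³ = 932*((½)*(-⅓)*(1 + 9))³ = 932*((½)*(-⅓)*10)³ = 932*(-5/3)³ = 932*(-125/27) = -116500/27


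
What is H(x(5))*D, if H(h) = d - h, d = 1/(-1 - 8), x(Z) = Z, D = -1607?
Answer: 73922/9 ≈ 8213.6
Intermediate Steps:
d = -⅑ (d = 1/(-9) = -⅑ ≈ -0.11111)
H(h) = -⅑ - h
H(x(5))*D = (-⅑ - 1*5)*(-1607) = (-⅑ - 5)*(-1607) = -46/9*(-1607) = 73922/9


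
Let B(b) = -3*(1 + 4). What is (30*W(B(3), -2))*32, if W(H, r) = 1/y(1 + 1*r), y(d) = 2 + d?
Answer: 960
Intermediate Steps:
B(b) = -15 (B(b) = -3*5 = -15)
W(H, r) = 1/(3 + r) (W(H, r) = 1/(2 + (1 + 1*r)) = 1/(2 + (1 + r)) = 1/(3 + r))
(30*W(B(3), -2))*32 = (30/(3 - 2))*32 = (30/1)*32 = (30*1)*32 = 30*32 = 960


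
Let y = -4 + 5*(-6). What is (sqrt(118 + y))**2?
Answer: 84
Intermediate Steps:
y = -34 (y = -4 - 30 = -34)
(sqrt(118 + y))**2 = (sqrt(118 - 34))**2 = (sqrt(84))**2 = (2*sqrt(21))**2 = 84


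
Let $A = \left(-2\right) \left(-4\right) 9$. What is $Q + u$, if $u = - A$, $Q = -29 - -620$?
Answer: $519$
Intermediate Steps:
$A = 72$ ($A = 8 \cdot 9 = 72$)
$Q = 591$ ($Q = -29 + 620 = 591$)
$u = -72$ ($u = \left(-1\right) 72 = -72$)
$Q + u = 591 - 72 = 519$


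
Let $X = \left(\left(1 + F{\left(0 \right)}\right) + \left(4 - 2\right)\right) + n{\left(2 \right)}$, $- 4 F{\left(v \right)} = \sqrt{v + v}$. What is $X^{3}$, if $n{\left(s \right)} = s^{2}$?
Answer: $343$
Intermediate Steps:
$F{\left(v \right)} = - \frac{\sqrt{2} \sqrt{v}}{4}$ ($F{\left(v \right)} = - \frac{\sqrt{v + v}}{4} = - \frac{\sqrt{2 v}}{4} = - \frac{\sqrt{2} \sqrt{v}}{4}$)
$X = 7$ ($X = \left(\left(1 - \frac{\sqrt{2} \sqrt{0}}{4}\right) + \left(4 - 2\right)\right) + 2^{2} = \left(\left(1 - \frac{1}{4} \sqrt{2} \cdot 0\right) + \left(4 - 2\right)\right) + 4 = \left(\left(1 + 0\right) + 2\right) + 4 = \left(1 + 2\right) + 4 = 3 + 4 = 7$)
$X^{3} = 7^{3} = 343$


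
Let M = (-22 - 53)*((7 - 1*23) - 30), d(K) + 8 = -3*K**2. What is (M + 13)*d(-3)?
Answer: -121205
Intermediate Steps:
d(K) = -8 - 3*K**2
M = 3450 (M = -75*((7 - 23) - 30) = -75*(-16 - 30) = -75*(-46) = 3450)
(M + 13)*d(-3) = (3450 + 13)*(-8 - 3*(-3)**2) = 3463*(-8 - 3*9) = 3463*(-8 - 27) = 3463*(-35) = -121205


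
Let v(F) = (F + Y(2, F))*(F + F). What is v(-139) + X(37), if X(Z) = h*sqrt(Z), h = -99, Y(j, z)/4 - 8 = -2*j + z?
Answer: 188762 - 99*sqrt(37) ≈ 1.8816e+5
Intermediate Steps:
Y(j, z) = 32 - 8*j + 4*z (Y(j, z) = 32 + 4*(-2*j + z) = 32 + 4*(z - 2*j) = 32 + (-8*j + 4*z) = 32 - 8*j + 4*z)
X(Z) = -99*sqrt(Z)
v(F) = 2*F*(16 + 5*F) (v(F) = (F + (32 - 8*2 + 4*F))*(F + F) = (F + (32 - 16 + 4*F))*(2*F) = (F + (16 + 4*F))*(2*F) = (16 + 5*F)*(2*F) = 2*F*(16 + 5*F))
v(-139) + X(37) = 2*(-139)*(16 + 5*(-139)) - 99*sqrt(37) = 2*(-139)*(16 - 695) - 99*sqrt(37) = 2*(-139)*(-679) - 99*sqrt(37) = 188762 - 99*sqrt(37)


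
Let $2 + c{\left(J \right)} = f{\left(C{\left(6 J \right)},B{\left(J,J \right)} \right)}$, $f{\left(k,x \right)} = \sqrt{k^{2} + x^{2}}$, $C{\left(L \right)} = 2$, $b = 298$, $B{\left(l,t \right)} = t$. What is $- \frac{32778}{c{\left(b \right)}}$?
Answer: $- \frac{16389}{22201} - \frac{16389 \sqrt{22202}}{22201} \approx -110.73$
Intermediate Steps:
$c{\left(J \right)} = -2 + \sqrt{4 + J^{2}}$ ($c{\left(J \right)} = -2 + \sqrt{2^{2} + J^{2}} = -2 + \sqrt{4 + J^{2}}$)
$- \frac{32778}{c{\left(b \right)}} = - \frac{32778}{-2 + \sqrt{4 + 298^{2}}} = - \frac{32778}{-2 + \sqrt{4 + 88804}} = - \frac{32778}{-2 + \sqrt{88808}} = - \frac{32778}{-2 + 2 \sqrt{22202}}$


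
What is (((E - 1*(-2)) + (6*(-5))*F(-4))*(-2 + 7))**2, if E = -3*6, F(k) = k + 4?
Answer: 6400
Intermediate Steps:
F(k) = 4 + k
E = -18
(((E - 1*(-2)) + (6*(-5))*F(-4))*(-2 + 7))**2 = (((-18 - 1*(-2)) + (6*(-5))*(4 - 4))*(-2 + 7))**2 = (((-18 + 2) - 30*0)*5)**2 = ((-16 + 0)*5)**2 = (-16*5)**2 = (-80)**2 = 6400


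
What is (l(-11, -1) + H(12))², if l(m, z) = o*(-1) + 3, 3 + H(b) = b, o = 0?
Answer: 144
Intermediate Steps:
H(b) = -3 + b
l(m, z) = 3 (l(m, z) = 0*(-1) + 3 = 0 + 3 = 3)
(l(-11, -1) + H(12))² = (3 + (-3 + 12))² = (3 + 9)² = 12² = 144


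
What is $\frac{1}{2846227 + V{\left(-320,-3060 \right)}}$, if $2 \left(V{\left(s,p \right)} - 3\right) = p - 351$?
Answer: $\frac{2}{5689049} \approx 3.5155 \cdot 10^{-7}$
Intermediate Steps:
$V{\left(s,p \right)} = - \frac{345}{2} + \frac{p}{2}$ ($V{\left(s,p \right)} = 3 + \frac{p - 351}{2} = 3 + \frac{-351 + p}{2} = 3 + \left(- \frac{351}{2} + \frac{p}{2}\right) = - \frac{345}{2} + \frac{p}{2}$)
$\frac{1}{2846227 + V{\left(-320,-3060 \right)}} = \frac{1}{2846227 + \left(- \frac{345}{2} + \frac{1}{2} \left(-3060\right)\right)} = \frac{1}{2846227 - \frac{3405}{2}} = \frac{1}{\frac{5689049}{2}} = \frac{2}{5689049}$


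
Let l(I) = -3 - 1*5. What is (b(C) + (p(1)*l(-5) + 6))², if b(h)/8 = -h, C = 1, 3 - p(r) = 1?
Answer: 324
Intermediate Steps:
l(I) = -8 (l(I) = -3 - 5 = -8)
p(r) = 2 (p(r) = 3 - 1*1 = 3 - 1 = 2)
b(h) = -8*h (b(h) = 8*(-h) = -8*h)
(b(C) + (p(1)*l(-5) + 6))² = (-8*1 + (2*(-8) + 6))² = (-8 + (-16 + 6))² = (-8 - 10)² = (-18)² = 324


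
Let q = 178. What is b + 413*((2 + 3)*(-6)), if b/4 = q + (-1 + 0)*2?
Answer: -11686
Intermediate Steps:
b = 704 (b = 4*(178 + (-1 + 0)*2) = 4*(178 - 1*2) = 4*(178 - 2) = 4*176 = 704)
b + 413*((2 + 3)*(-6)) = 704 + 413*((2 + 3)*(-6)) = 704 + 413*(5*(-6)) = 704 + 413*(-30) = 704 - 12390 = -11686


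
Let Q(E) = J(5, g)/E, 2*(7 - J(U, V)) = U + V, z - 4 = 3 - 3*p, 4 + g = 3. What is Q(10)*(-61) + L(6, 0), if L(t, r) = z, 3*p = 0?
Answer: -47/2 ≈ -23.500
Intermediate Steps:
p = 0 (p = (1/3)*0 = 0)
g = -1 (g = -4 + 3 = -1)
z = 7 (z = 4 + (3 - 3*0) = 4 + (3 + 0) = 4 + 3 = 7)
J(U, V) = 7 - U/2 - V/2 (J(U, V) = 7 - (U + V)/2 = 7 + (-U/2 - V/2) = 7 - U/2 - V/2)
L(t, r) = 7
Q(E) = 5/E (Q(E) = (7 - 1/2*5 - 1/2*(-1))/E = (7 - 5/2 + 1/2)/E = 5/E)
Q(10)*(-61) + L(6, 0) = (5/10)*(-61) + 7 = (5*(1/10))*(-61) + 7 = (1/2)*(-61) + 7 = -61/2 + 7 = -47/2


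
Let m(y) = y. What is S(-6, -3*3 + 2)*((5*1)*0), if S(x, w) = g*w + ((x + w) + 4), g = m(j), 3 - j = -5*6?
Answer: 0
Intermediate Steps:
j = 33 (j = 3 - (-5)*6 = 3 - 1*(-30) = 3 + 30 = 33)
g = 33
S(x, w) = 4 + x + 34*w (S(x, w) = 33*w + ((x + w) + 4) = 33*w + ((w + x) + 4) = 33*w + (4 + w + x) = 4 + x + 34*w)
S(-6, -3*3 + 2)*((5*1)*0) = (4 - 6 + 34*(-3*3 + 2))*((5*1)*0) = (4 - 6 + 34*(-9 + 2))*(5*0) = (4 - 6 + 34*(-7))*0 = (4 - 6 - 238)*0 = -240*0 = 0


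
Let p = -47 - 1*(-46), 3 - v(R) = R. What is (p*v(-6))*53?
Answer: -477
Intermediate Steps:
v(R) = 3 - R
p = -1 (p = -47 + 46 = -1)
(p*v(-6))*53 = -(3 - 1*(-6))*53 = -(3 + 6)*53 = -1*9*53 = -9*53 = -477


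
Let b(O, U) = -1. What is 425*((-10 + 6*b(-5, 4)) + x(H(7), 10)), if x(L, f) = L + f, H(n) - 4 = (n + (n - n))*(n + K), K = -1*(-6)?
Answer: 37825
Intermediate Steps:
K = 6
H(n) = 4 + n*(6 + n) (H(n) = 4 + (n + (n - n))*(n + 6) = 4 + (n + 0)*(6 + n) = 4 + n*(6 + n))
425*((-10 + 6*b(-5, 4)) + x(H(7), 10)) = 425*((-10 + 6*(-1)) + ((4 + 7² + 6*7) + 10)) = 425*((-10 - 6) + ((4 + 49 + 42) + 10)) = 425*(-16 + (95 + 10)) = 425*(-16 + 105) = 425*89 = 37825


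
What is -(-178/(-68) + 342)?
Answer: -11717/34 ≈ -344.62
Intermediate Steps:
-(-178/(-68) + 342) = -(-178*(-1/68) + 342) = -(89/34 + 342) = -1*11717/34 = -11717/34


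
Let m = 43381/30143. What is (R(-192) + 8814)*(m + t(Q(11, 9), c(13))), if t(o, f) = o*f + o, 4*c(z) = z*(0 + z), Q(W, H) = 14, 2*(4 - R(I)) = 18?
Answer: 322320737415/60286 ≈ 5.3465e+6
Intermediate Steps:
R(I) = -5 (R(I) = 4 - ½*18 = 4 - 9 = -5)
c(z) = z²/4 (c(z) = (z*(0 + z))/4 = (z*z)/4 = z²/4)
t(o, f) = o + f*o (t(o, f) = f*o + o = o + f*o)
m = 43381/30143 (m = 43381*(1/30143) = 43381/30143 ≈ 1.4392)
(R(-192) + 8814)*(m + t(Q(11, 9), c(13))) = (-5 + 8814)*(43381/30143 + 14*(1 + (¼)*13²)) = 8809*(43381/30143 + 14*(1 + (¼)*169)) = 8809*(43381/30143 + 14*(1 + 169/4)) = 8809*(43381/30143 + 14*(173/4)) = 8809*(43381/30143 + 1211/2) = 8809*(36589935/60286) = 322320737415/60286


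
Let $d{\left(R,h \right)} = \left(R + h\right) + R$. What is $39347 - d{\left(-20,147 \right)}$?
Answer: $39240$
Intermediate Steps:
$d{\left(R,h \right)} = h + 2 R$
$39347 - d{\left(-20,147 \right)} = 39347 - \left(147 + 2 \left(-20\right)\right) = 39347 - \left(147 - 40\right) = 39347 - 107 = 39240$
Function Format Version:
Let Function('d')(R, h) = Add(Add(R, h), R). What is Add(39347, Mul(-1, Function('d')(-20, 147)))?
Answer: 39240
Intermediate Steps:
Function('d')(R, h) = Add(h, Mul(2, R))
Add(39347, Mul(-1, Function('d')(-20, 147))) = Add(39347, Mul(-1, Add(147, Mul(2, -20)))) = Add(39347, Mul(-1, Add(147, -40))) = Add(39347, Mul(-1, 107)) = Add(39347, -107) = 39240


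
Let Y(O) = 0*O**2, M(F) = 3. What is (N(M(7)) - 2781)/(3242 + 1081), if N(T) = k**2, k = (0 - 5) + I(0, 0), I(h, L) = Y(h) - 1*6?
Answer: -2660/4323 ≈ -0.61531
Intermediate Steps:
Y(O) = 0
I(h, L) = -6 (I(h, L) = 0 - 1*6 = 0 - 6 = -6)
k = -11 (k = (0 - 5) - 6 = -5 - 6 = -11)
N(T) = 121 (N(T) = (-11)**2 = 121)
(N(M(7)) - 2781)/(3242 + 1081) = (121 - 2781)/(3242 + 1081) = -2660/4323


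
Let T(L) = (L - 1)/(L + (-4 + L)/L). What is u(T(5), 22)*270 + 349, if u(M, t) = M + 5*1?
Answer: 24787/13 ≈ 1906.7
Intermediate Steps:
T(L) = (-1 + L)/(L + (-4 + L)/L)
u(M, t) = 5 + M (u(M, t) = M + 5 = 5 + M)
u(T(5), 22)*270 + 349 = (5 + 5*(-1 + 5)/(-4 + 5 + 5**2))*270 + 349 = (5 + 5*4/(-4 + 5 + 25))*270 + 349 = (5 + 5*4/26)*270 + 349 = (5 + 5*(1/26)*4)*270 + 349 = (5 + 10/13)*270 + 349 = (75/13)*270 + 349 = 20250/13 + 349 = 24787/13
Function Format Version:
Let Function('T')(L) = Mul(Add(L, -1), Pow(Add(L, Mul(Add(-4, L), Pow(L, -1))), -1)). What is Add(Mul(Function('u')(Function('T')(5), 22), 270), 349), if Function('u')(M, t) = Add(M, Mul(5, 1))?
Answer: Rational(24787, 13) ≈ 1906.7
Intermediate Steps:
Function('T')(L) = Mul(Pow(Add(L, Mul(Pow(L, -1), Add(-4, L))), -1), Add(-1, L)) (Function('T')(L) = Mul(Add(-1, L), Pow(Add(L, Mul(Pow(L, -1), Add(-4, L))), -1)) = Mul(Pow(Add(L, Mul(Pow(L, -1), Add(-4, L))), -1), Add(-1, L)))
Function('u')(M, t) = Add(5, M) (Function('u')(M, t) = Add(M, 5) = Add(5, M))
Add(Mul(Function('u')(Function('T')(5), 22), 270), 349) = Add(Mul(Add(5, Mul(5, Pow(Add(-4, 5, Pow(5, 2)), -1), Add(-1, 5))), 270), 349) = Add(Mul(Add(5, Mul(5, Pow(Add(-4, 5, 25), -1), 4)), 270), 349) = Add(Mul(Add(5, Mul(5, Pow(26, -1), 4)), 270), 349) = Add(Mul(Add(5, Mul(5, Rational(1, 26), 4)), 270), 349) = Add(Mul(Add(5, Rational(10, 13)), 270), 349) = Add(Mul(Rational(75, 13), 270), 349) = Add(Rational(20250, 13), 349) = Rational(24787, 13)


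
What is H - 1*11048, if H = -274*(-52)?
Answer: 3200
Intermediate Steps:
H = 14248
H - 1*11048 = 14248 - 1*11048 = 14248 - 11048 = 3200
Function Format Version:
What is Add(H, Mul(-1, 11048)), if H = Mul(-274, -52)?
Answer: 3200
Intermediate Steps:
H = 14248
Add(H, Mul(-1, 11048)) = Add(14248, Mul(-1, 11048)) = Add(14248, -11048) = 3200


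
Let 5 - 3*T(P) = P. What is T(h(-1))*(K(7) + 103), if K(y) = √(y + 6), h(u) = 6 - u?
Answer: -206/3 - 2*√13/3 ≈ -71.070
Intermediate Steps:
T(P) = 5/3 - P/3
K(y) = √(6 + y)
T(h(-1))*(K(7) + 103) = (5/3 - (6 - 1*(-1))/3)*(√(6 + 7) + 103) = (5/3 - (6 + 1)/3)*(√13 + 103) = (5/3 - ⅓*7)*(103 + √13) = (5/3 - 7/3)*(103 + √13) = -2*(103 + √13)/3 = -206/3 - 2*√13/3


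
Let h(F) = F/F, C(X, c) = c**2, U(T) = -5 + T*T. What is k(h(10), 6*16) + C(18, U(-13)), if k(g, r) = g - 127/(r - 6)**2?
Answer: 217865573/8100 ≈ 26897.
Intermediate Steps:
U(T) = -5 + T**2
h(F) = 1
k(g, r) = g - 127/(-6 + r)**2
k(h(10), 6*16) + C(18, U(-13)) = (1 - 127/(-6 + 6*16)**2) + (-5 + (-13)**2)**2 = (1 - 127/(-6 + 96)**2) + (-5 + 169)**2 = (1 - 127/90**2) + 164**2 = (1 - 127*1/8100) + 26896 = (1 - 127/8100) + 26896 = 7973/8100 + 26896 = 217865573/8100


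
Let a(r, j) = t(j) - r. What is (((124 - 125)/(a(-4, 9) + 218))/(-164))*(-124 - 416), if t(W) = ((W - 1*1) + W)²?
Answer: -135/20951 ≈ -0.0064436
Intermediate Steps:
t(W) = (-1 + 2*W)² (t(W) = ((W - 1) + W)² = ((-1 + W) + W)² = (-1 + 2*W)²)
a(r, j) = (-1 + 2*j)² - r
(((124 - 125)/(a(-4, 9) + 218))/(-164))*(-124 - 416) = (((124 - 125)/(((-1 + 2*9)² - 1*(-4)) + 218))/(-164))*(-124 - 416) = (-1/(((-1 + 18)² + 4) + 218)*(-1/164))*(-540) = (-1/((17² + 4) + 218)*(-1/164))*(-540) = (-1/((289 + 4) + 218)*(-1/164))*(-540) = (-1/(293 + 218)*(-1/164))*(-540) = (-1/511*(-1/164))*(-540) = (-1*1/511*(-1/164))*(-540) = -1/511*(-1/164)*(-540) = (1/83804)*(-540) = -135/20951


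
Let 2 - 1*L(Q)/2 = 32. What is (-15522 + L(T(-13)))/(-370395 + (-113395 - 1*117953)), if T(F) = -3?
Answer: 5194/200581 ≈ 0.025895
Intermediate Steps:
L(Q) = -60 (L(Q) = 4 - 2*32 = 4 - 64 = -60)
(-15522 + L(T(-13)))/(-370395 + (-113395 - 1*117953)) = (-15522 - 60)/(-370395 + (-113395 - 1*117953)) = -15582/(-370395 + (-113395 - 117953)) = -15582/(-370395 - 231348) = -15582/(-601743) = -15582*(-1/601743) = 5194/200581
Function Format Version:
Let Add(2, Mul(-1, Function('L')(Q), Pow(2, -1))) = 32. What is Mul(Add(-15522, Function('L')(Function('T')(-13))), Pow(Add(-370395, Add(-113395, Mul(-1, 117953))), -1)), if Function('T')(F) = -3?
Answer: Rational(5194, 200581) ≈ 0.025895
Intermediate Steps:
Function('L')(Q) = -60 (Function('L')(Q) = Add(4, Mul(-2, 32)) = Add(4, -64) = -60)
Mul(Add(-15522, Function('L')(Function('T')(-13))), Pow(Add(-370395, Add(-113395, Mul(-1, 117953))), -1)) = Mul(Add(-15522, -60), Pow(Add(-370395, Add(-113395, Mul(-1, 117953))), -1)) = Mul(-15582, Pow(Add(-370395, Add(-113395, -117953)), -1)) = Mul(-15582, Pow(Add(-370395, -231348), -1)) = Mul(-15582, Pow(-601743, -1)) = Mul(-15582, Rational(-1, 601743)) = Rational(5194, 200581)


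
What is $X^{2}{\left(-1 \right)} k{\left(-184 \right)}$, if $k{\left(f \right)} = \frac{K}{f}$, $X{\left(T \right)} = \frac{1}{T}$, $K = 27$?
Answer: $- \frac{27}{184} \approx -0.14674$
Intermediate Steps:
$k{\left(f \right)} = \frac{27}{f}$
$X^{2}{\left(-1 \right)} k{\left(-184 \right)} = \left(\frac{1}{-1}\right)^{2} \frac{27}{-184} = \left(-1\right)^{2} \cdot 27 \left(- \frac{1}{184}\right) = 1 \left(- \frac{27}{184}\right) = - \frac{27}{184}$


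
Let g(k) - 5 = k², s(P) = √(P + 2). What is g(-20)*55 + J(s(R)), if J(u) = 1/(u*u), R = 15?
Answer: 378676/17 ≈ 22275.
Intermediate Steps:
s(P) = √(2 + P)
g(k) = 5 + k²
J(u) = u⁻²
g(-20)*55 + J(s(R)) = (5 + (-20)²)*55 + (√(2 + 15))⁻² = (5 + 400)*55 + (√17)⁻² = 405*55 + 1/17 = 22275 + 1/17 = 378676/17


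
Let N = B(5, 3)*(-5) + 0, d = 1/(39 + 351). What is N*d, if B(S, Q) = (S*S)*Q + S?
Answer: -40/39 ≈ -1.0256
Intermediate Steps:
B(S, Q) = S + Q*S² (B(S, Q) = S²*Q + S = Q*S² + S = S + Q*S²)
d = 1/390 ≈ 0.0025641
N = -400 (N = (5*(1 + 3*5))*(-5) + 0 = (5*(1 + 15))*(-5) + 0 = (5*16)*(-5) + 0 = 80*(-5) + 0 = -400 + 0 = -400)
N*d = -400*1/390 = -40/39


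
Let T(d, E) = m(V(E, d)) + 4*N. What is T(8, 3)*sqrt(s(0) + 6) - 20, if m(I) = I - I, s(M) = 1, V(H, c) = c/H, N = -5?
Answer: -20 - 20*sqrt(7) ≈ -72.915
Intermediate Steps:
m(I) = 0
T(d, E) = -20 (T(d, E) = 0 + 4*(-5) = 0 - 20 = -20)
T(8, 3)*sqrt(s(0) + 6) - 20 = -20*sqrt(1 + 6) - 20 = -20*sqrt(7) - 20 = -20 - 20*sqrt(7)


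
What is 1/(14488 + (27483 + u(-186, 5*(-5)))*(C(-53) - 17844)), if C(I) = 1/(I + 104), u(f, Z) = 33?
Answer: -17/8346668100 ≈ -2.0367e-9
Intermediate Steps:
C(I) = 1/(104 + I)
1/(14488 + (27483 + u(-186, 5*(-5)))*(C(-53) - 17844)) = 1/(14488 + (27483 + 33)*(1/(104 - 53) - 17844)) = 1/(14488 + 27516*(1/51 - 17844)) = 1/(14488 + 27516*(-910043/51)) = 1/(14488 - 8346914396/17) = 1/(-8346668100/17) = -17/8346668100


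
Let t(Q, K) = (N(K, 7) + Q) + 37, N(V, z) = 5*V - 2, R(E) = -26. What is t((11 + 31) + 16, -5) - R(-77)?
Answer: 94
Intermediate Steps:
N(V, z) = -2 + 5*V
t(Q, K) = 35 + Q + 5*K (t(Q, K) = ((-2 + 5*K) + Q) + 37 = (-2 + Q + 5*K) + 37 = 35 + Q + 5*K)
t((11 + 31) + 16, -5) - R(-77) = (35 + ((11 + 31) + 16) + 5*(-5)) - 1*(-26) = (35 + (42 + 16) - 25) + 26 = (35 + 58 - 25) + 26 = 68 + 26 = 94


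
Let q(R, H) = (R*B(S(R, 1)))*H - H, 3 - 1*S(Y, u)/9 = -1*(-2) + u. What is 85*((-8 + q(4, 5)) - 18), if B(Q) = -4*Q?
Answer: -2635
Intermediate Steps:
S(Y, u) = 9 - 9*u (S(Y, u) = 27 - 9*(-1*(-2) + u) = 27 - 9*(2 + u) = 27 + (-18 - 9*u) = 9 - 9*u)
q(R, H) = -H (q(R, H) = (R*(-4*(9 - 9*1)))*H - H = (R*(-4*(9 - 9)))*H - H = (R*(-4*0))*H - H = (R*0)*H - H = 0*H - H = 0 - H = -H)
85*((-8 + q(4, 5)) - 18) = 85*((-8 - 1*5) - 18) = 85*((-8 - 5) - 18) = 85*(-13 - 18) = 85*(-31) = -2635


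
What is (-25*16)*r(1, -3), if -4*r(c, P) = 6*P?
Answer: -1800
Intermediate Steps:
r(c, P) = -3*P/2
(-25*16)*r(1, -3) = (-25*16)*(-3/2*(-3)) = -400*9/2 = -1800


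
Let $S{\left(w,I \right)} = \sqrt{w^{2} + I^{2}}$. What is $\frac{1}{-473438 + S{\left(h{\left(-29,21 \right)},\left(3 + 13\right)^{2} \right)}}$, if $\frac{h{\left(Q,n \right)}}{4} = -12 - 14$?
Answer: $- \frac{236719}{112071731746} - \frac{2 \sqrt{1193}}{56035865873} \approx -2.1134 \cdot 10^{-6}$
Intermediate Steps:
$h{\left(Q,n \right)} = -104$ ($h{\left(Q,n \right)} = 4 \left(-12 - 14\right) = 4 \left(-26\right) = -104$)
$S{\left(w,I \right)} = \sqrt{I^{2} + w^{2}}$
$\frac{1}{-473438 + S{\left(h{\left(-29,21 \right)},\left(3 + 13\right)^{2} \right)}} = \frac{1}{-473438 + \sqrt{\left(\left(3 + 13\right)^{2}\right)^{2} + \left(-104\right)^{2}}} = \frac{1}{-473438 + \sqrt{\left(16^{2}\right)^{2} + 10816}} = \frac{1}{-473438 + \sqrt{256^{2} + 10816}} = \frac{1}{-473438 + \sqrt{65536 + 10816}} = \frac{1}{-473438 + \sqrt{76352}} = \frac{1}{-473438 + 8 \sqrt{1193}}$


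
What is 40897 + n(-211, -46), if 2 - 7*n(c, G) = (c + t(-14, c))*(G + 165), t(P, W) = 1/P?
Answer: 88971/2 ≈ 44486.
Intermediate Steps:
n(c, G) = 2/7 - (165 + G)*(-1/14 + c)/7 (n(c, G) = 2/7 - (c + 1/(-14))*(G + 165)/7 = 2/7 - (c - 1/14)*(165 + G)/7 = 2/7 - (-1/14 + c)*(165 + G)/7 = 2/7 - (165 + G)*(-1/14 + c)/7)
40897 + n(-211, -46) = 40897 + (193/98 - 165/7*(-211) + (1/98)*(-46) - ⅐*(-46)*(-211)) = 40897 + (193/98 + 34815/7 - 23/49 - 9706/7) = 40897 + 7177/2 = 88971/2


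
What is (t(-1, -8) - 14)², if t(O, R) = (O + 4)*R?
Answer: 1444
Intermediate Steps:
t(O, R) = R*(4 + O) (t(O, R) = (4 + O)*R = R*(4 + O))
(t(-1, -8) - 14)² = (-8*(4 - 1) - 14)² = (-8*3 - 14)² = (-24 - 14)² = (-38)² = 1444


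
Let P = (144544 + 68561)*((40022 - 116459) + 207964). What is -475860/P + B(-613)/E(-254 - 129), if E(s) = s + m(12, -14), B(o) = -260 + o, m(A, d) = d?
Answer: 148298070479/67439620303 ≈ 2.1990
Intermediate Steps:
E(s) = -14 + s (E(s) = s - 14 = -14 + s)
P = 28029061335 (P = 213105*(-76437 + 207964) = 213105*131527 = 28029061335)
-475860/P + B(-613)/E(-254 - 129) = -475860/28029061335 + (-260 - 613)/(-14 + (-254 - 129)) = -475860*1/28029061335 - 873/(-14 - 383) = -2884/169873099 - 873/(-397) = -2884/169873099 - 873*(-1/397) = -2884/169873099 + 873/397 = 148298070479/67439620303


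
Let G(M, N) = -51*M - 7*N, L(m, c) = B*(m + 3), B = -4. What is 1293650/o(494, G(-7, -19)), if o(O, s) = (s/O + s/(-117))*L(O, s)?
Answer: 287578395/1412474 ≈ 203.60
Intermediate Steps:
L(m, c) = -12 - 4*m (L(m, c) = -4*(m + 3) = -4*(3 + m) = -12 - 4*m)
o(O, s) = (-12 - 4*O)*(-s/117 + s/O) (o(O, s) = (s/O + s/(-117))*(-12 - 4*O) = (s/O + s*(-1/117))*(-12 - 4*O) = (s/O - s/117)*(-12 - 4*O) = (-s/117 + s/O)*(-12 - 4*O) = (-12 - 4*O)*(-s/117 + s/O))
1293650/o(494, G(-7, -19)) = 1293650/(((4/117)*(-51*(-7) - 7*(-19))*(-117 + 494)*(3 + 494)/494)) = 1293650/(((4/117)*(357 + 133)*(1/494)*377*497)) = 1293650/(((4/117)*490*(1/494)*377*497)) = 1293650/(14124740/2223) = 1293650*(2223/14124740) = 287578395/1412474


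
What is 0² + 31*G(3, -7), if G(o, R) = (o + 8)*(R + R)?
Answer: -4774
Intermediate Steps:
G(o, R) = 2*R*(8 + o) (G(o, R) = (8 + o)*(2*R) = 2*R*(8 + o))
0² + 31*G(3, -7) = 0² + 31*(2*(-7)*(8 + 3)) = 0 + 31*(2*(-7)*11) = 0 + 31*(-154) = 0 - 4774 = -4774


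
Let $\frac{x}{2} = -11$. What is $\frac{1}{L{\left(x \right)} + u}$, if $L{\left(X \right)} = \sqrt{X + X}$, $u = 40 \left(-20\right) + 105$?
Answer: $- \frac{695}{483069} - \frac{2 i \sqrt{11}}{483069} \approx -0.0014387 - 1.3731 \cdot 10^{-5} i$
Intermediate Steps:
$x = -22$ ($x = 2 \left(-11\right) = -22$)
$u = -695$ ($u = -800 + 105 = -695$)
$L{\left(X \right)} = \sqrt{2} \sqrt{X}$ ($L{\left(X \right)} = \sqrt{2 X} = \sqrt{2} \sqrt{X}$)
$\frac{1}{L{\left(x \right)} + u} = \frac{1}{\sqrt{2} \sqrt{-22} - 695} = \frac{1}{\sqrt{2} i \sqrt{22} - 695} = \frac{1}{2 i \sqrt{11} - 695} = \frac{1}{-695 + 2 i \sqrt{11}}$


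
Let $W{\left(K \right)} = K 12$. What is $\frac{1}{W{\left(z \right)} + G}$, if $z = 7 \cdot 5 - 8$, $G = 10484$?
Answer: $\frac{1}{10808} \approx 9.2524 \cdot 10^{-5}$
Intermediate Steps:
$z = 27$ ($z = 35 - 8 = 27$)
$W{\left(K \right)} = 12 K$
$\frac{1}{W{\left(z \right)} + G} = \frac{1}{12 \cdot 27 + 10484} = \frac{1}{324 + 10484} = \frac{1}{10808}$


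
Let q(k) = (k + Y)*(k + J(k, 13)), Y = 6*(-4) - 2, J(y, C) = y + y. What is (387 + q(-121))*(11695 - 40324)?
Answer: -1538751492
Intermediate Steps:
J(y, C) = 2*y
Y = -26 (Y = -24 - 2 = -26)
q(k) = 3*k*(-26 + k) (q(k) = (k - 26)*(k + 2*k) = (-26 + k)*(3*k) = 3*k*(-26 + k))
(387 + q(-121))*(11695 - 40324) = (387 + 3*(-121)*(-26 - 121))*(11695 - 40324) = (387 + 3*(-121)*(-147))*(-28629) = (387 + 53361)*(-28629) = 53748*(-28629) = -1538751492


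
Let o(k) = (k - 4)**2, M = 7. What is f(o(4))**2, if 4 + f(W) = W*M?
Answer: 16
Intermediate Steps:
o(k) = (-4 + k)**2
f(W) = -4 + 7*W (f(W) = -4 + W*7 = -4 + 7*W)
f(o(4))**2 = (-4 + 7*(-4 + 4)**2)**2 = (-4 + 7*0**2)**2 = (-4 + 7*0)**2 = (-4 + 0)**2 = (-4)**2 = 16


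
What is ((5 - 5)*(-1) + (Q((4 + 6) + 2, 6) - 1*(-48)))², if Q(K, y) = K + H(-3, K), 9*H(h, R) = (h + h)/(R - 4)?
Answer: 516961/144 ≈ 3590.0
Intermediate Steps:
H(h, R) = 2*h/(9*(-4 + R)) (H(h, R) = ((h + h)/(R - 4))/9 = ((2*h)/(-4 + R))/9 = (2*h/(-4 + R))/9 = 2*h/(9*(-4 + R)))
Q(K, y) = K - 2/(3*(-4 + K)) (Q(K, y) = K + (2/9)*(-3)/(-4 + K) = K - 2/(3*(-4 + K)))
((5 - 5)*(-1) + (Q((4 + 6) + 2, 6) - 1*(-48)))² = ((5 - 5)*(-1) + ((-⅔ + ((4 + 6) + 2)*(-4 + ((4 + 6) + 2)))/(-4 + ((4 + 6) + 2)) - 1*(-48)))² = (0*(-1) + ((-⅔ + (10 + 2)*(-4 + (10 + 2)))/(-4 + (10 + 2)) + 48))² = (0 + ((-⅔ + 12*(-4 + 12))/(-4 + 12) + 48))² = (0 + ((-⅔ + 12*8)/8 + 48))² = (0 + ((-⅔ + 96)/8 + 48))² = (0 + ((⅛)*(286/3) + 48))² = (0 + (143/12 + 48))² = (0 + 719/12)² = (719/12)² = 516961/144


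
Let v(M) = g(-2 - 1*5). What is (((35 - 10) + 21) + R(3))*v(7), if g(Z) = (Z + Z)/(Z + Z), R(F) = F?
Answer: 49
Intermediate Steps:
g(Z) = 1 (g(Z) = (2*Z)/((2*Z)) = (2*Z)*(1/(2*Z)) = 1)
v(M) = 1
(((35 - 10) + 21) + R(3))*v(7) = (((35 - 10) + 21) + 3)*1 = ((25 + 21) + 3)*1 = (46 + 3)*1 = 49*1 = 49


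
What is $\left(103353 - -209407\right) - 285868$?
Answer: $26892$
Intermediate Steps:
$\left(103353 - -209407\right) - 285868 = \left(103353 + 209407\right) - 285868 = 312760 - 285868 = 26892$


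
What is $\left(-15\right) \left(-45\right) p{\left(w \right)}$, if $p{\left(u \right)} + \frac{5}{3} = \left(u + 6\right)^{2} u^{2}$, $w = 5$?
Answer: $2040750$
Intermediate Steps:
$p{\left(u \right)} = - \frac{5}{3} + u^{2} \left(6 + u\right)^{2}$ ($p{\left(u \right)} = - \frac{5}{3} + \left(u + 6\right)^{2} u^{2} = - \frac{5}{3} + \left(6 + u\right)^{2} u^{2} = - \frac{5}{3} + u^{2} \left(6 + u\right)^{2}$)
$\left(-15\right) \left(-45\right) p{\left(w \right)} = \left(-15\right) \left(-45\right) \left(- \frac{5}{3} + 5^{2} \left(6 + 5\right)^{2}\right) = 675 \left(- \frac{5}{3} + 25 \cdot 11^{2}\right) = 675 \left(- \frac{5}{3} + 25 \cdot 121\right) = 675 \left(- \frac{5}{3} + 3025\right) = 675 \cdot \frac{9070}{3} = 2040750$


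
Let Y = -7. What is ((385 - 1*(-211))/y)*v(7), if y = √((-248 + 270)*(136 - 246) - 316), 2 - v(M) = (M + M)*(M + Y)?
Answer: -298*I*√19/57 ≈ -22.789*I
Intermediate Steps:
v(M) = 2 - 2*M*(-7 + M) (v(M) = 2 - (M + M)*(M - 7) = 2 - 2*M*(-7 + M))
y = 12*I*√19 (y = √(22*(-110) - 316) = √(-2420 - 316) = √(-2736) = 12*I*√19 ≈ 52.307*I)
((385 - 1*(-211))/y)*v(7) = ((385 - 1*(-211))/((12*I*√19)))*(2 - 2*7² + 14*7) = ((385 + 211)*(-I*√19/228))*(2 - 2*49 + 98) = (596*(-I*√19/228))*(2 - 98 + 98) = -149*I*√19/57*2 = -298*I*√19/57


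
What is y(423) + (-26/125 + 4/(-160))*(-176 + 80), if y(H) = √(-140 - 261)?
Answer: 2796/125 + I*√401 ≈ 22.368 + 20.025*I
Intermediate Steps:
y(H) = I*√401 (y(H) = √(-401) = I*√401)
y(423) + (-26/125 + 4/(-160))*(-176 + 80) = I*√401 + (-26/125 + 4/(-160))*(-176 + 80) = I*√401 + (-26*1/125 + 4*(-1/160))*(-96) = I*√401 + (-26/125 - 1/40)*(-96) = I*√401 - 233/1000*(-96) = I*√401 + 2796/125 = 2796/125 + I*√401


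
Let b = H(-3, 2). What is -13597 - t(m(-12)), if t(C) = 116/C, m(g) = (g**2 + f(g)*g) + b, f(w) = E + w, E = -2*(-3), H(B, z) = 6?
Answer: -1509325/111 ≈ -13598.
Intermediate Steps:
E = 6
f(w) = 6 + w
b = 6
m(g) = 6 + g**2 + g*(6 + g) (m(g) = (g**2 + (6 + g)*g) + 6 = (g**2 + g*(6 + g)) + 6 = 6 + g**2 + g*(6 + g))
-13597 - t(m(-12)) = -13597 - 116/(6 + (-12)**2 - 12*(6 - 12)) = -13597 - 116/(6 + 144 - 12*(-6)) = -13597 - 116/(6 + 144 + 72) = -13597 - 116/222 = -13597 - 1*58/111 = -13597 - 58/111 = -1509325/111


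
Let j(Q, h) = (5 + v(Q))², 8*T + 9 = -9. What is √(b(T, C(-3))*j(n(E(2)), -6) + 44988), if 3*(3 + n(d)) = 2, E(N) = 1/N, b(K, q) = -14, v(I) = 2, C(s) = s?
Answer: √44302 ≈ 210.48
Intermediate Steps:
T = -9/4 (T = -9/8 + (⅛)*(-9) = -9/8 - 9/8 = -9/4 ≈ -2.2500)
n(d) = -7/3 (n(d) = -3 + (⅓)*2 = -3 + ⅔ = -7/3)
j(Q, h) = 49 (j(Q, h) = (5 + 2)² = 7² = 49)
√(b(T, C(-3))*j(n(E(2)), -6) + 44988) = √(-14*49 + 44988) = √(-686 + 44988) = √44302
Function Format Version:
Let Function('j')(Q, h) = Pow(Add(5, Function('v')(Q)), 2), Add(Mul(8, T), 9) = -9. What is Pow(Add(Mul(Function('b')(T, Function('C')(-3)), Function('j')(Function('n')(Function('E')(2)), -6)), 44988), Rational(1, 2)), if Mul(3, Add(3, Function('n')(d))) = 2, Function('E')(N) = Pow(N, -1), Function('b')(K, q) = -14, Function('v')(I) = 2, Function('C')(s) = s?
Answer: Pow(44302, Rational(1, 2)) ≈ 210.48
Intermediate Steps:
T = Rational(-9, 4) (T = Add(Rational(-9, 8), Mul(Rational(1, 8), -9)) = Add(Rational(-9, 8), Rational(-9, 8)) = Rational(-9, 4) ≈ -2.2500)
Function('n')(d) = Rational(-7, 3) (Function('n')(d) = Add(-3, Mul(Rational(1, 3), 2)) = Add(-3, Rational(2, 3)) = Rational(-7, 3))
Function('j')(Q, h) = 49 (Function('j')(Q, h) = Pow(Add(5, 2), 2) = Pow(7, 2) = 49)
Pow(Add(Mul(Function('b')(T, Function('C')(-3)), Function('j')(Function('n')(Function('E')(2)), -6)), 44988), Rational(1, 2)) = Pow(Add(Mul(-14, 49), 44988), Rational(1, 2)) = Pow(Add(-686, 44988), Rational(1, 2)) = Pow(44302, Rational(1, 2))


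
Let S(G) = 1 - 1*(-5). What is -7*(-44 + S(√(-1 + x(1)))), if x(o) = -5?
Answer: 266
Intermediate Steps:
S(G) = 6 (S(G) = 1 + 5 = 6)
-7*(-44 + S(√(-1 + x(1)))) = -7*(-44 + 6) = -7*(-38) = 266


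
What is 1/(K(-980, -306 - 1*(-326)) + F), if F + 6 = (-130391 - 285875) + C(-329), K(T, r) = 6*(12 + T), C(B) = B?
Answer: -1/422409 ≈ -2.3674e-6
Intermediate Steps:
K(T, r) = 72 + 6*T
F = -416601 (F = -6 + ((-130391 - 285875) - 329) = -6 + (-416266 - 329) = -6 - 416595 = -416601)
1/(K(-980, -306 - 1*(-326)) + F) = 1/((72 + 6*(-980)) - 416601) = 1/((72 - 5880) - 416601) = 1/(-5808 - 416601) = 1/(-422409) = -1/422409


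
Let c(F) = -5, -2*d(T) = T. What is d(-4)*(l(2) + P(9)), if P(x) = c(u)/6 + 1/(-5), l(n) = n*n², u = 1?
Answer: 209/15 ≈ 13.933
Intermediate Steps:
d(T) = -T/2
l(n) = n³
P(x) = -31/30 (P(x) = -5/6 + 1/(-5) = -5*⅙ + 1*(-⅕) = -⅚ - ⅕ = -31/30)
d(-4)*(l(2) + P(9)) = (-½*(-4))*(2³ - 31/30) = 2*(8 - 31/30) = 2*(209/30) = 209/15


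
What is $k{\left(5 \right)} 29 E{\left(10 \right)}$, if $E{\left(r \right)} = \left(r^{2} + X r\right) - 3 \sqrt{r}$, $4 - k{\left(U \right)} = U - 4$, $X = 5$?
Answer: $13050 - 261 \sqrt{10} \approx 12225.0$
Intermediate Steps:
$k{\left(U \right)} = 8 - U$ ($k{\left(U \right)} = 4 - \left(U - 4\right) = 4 - \left(-4 + U\right) = 8 - U$)
$E{\left(r \right)} = r^{2} - 3 \sqrt{r} + 5 r$ ($E{\left(r \right)} = \left(r^{2} + 5 r\right) - 3 \sqrt{r} = r^{2} - 3 \sqrt{r} + 5 r$)
$k{\left(5 \right)} 29 E{\left(10 \right)} = \left(8 - 5\right) 29 \left(10^{2} - 3 \sqrt{10} + 5 \cdot 10\right) = \left(8 - 5\right) 29 \left(100 - 3 \sqrt{10} + 50\right) = 3 \cdot 29 \left(150 - 3 \sqrt{10}\right) = 87 \left(150 - 3 \sqrt{10}\right) = 13050 - 261 \sqrt{10}$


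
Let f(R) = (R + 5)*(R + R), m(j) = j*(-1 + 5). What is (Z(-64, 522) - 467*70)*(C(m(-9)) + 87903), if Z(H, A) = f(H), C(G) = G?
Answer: -2208800646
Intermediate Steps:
m(j) = 4*j (m(j) = j*4 = 4*j)
f(R) = 2*R*(5 + R) (f(R) = (5 + R)*(2*R) = 2*R*(5 + R))
Z(H, A) = 2*H*(5 + H)
(Z(-64, 522) - 467*70)*(C(m(-9)) + 87903) = (2*(-64)*(5 - 64) - 467*70)*(4*(-9) + 87903) = (2*(-64)*(-59) - 32690)*(-36 + 87903) = (7552 - 32690)*87867 = -25138*87867 = -2208800646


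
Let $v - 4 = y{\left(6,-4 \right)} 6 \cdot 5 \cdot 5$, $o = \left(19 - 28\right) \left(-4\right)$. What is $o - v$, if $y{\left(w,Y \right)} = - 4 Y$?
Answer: $-2368$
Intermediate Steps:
$o = 36$ ($o = \left(-9\right) \left(-4\right) = 36$)
$v = 2404$ ($v = 4 + \left(-4\right) \left(-4\right) 6 \cdot 5 \cdot 5 = 4 + 16 \cdot 30 \cdot 5 = 4 + 16 \cdot 150 = 4 + 2400 = 2404$)
$o - v = 36 - 2404 = -2368$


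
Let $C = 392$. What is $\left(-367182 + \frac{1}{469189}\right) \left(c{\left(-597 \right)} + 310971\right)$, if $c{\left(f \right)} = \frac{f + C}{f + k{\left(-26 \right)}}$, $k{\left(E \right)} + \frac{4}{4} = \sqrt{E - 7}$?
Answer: $- \frac{19159846123192586007449}{167799346393} - \frac{35316939856385 i \sqrt{33}}{167799346393} \approx -1.1418 \cdot 10^{11} - 1209.1 i$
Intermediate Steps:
$k{\left(E \right)} = -1 + \sqrt{-7 + E}$ ($k{\left(E \right)} = -1 + \sqrt{E - 7} = -1 + \sqrt{-7 + E}$)
$c{\left(f \right)} = \frac{392 + f}{-1 + f + i \sqrt{33}}$ ($c{\left(f \right)} = \frac{f + 392}{f - \left(1 - \sqrt{-7 - 26}\right)} = \frac{392 + f}{f - \left(1 - \sqrt{-33}\right)} = \frac{392 + f}{f - \left(1 - i \sqrt{33}\right)} = \frac{392 + f}{-1 + f + i \sqrt{33}}$)
$\left(-367182 + \frac{1}{469189}\right) \left(c{\left(-597 \right)} + 310971\right) = \left(-367182 + \frac{1}{469189}\right) \left(\frac{392 - 597}{-1 - 597 + i \sqrt{33}} + 310971\right) = \left(-367182 + \frac{1}{469189}\right) \left(\frac{1}{-598 + i \sqrt{33}} \left(-205\right) + 310971\right) = - \frac{172277755397 \left(- \frac{205}{-598 + i \sqrt{33}} + 310971\right)}{469189} = - \frac{172277755397 \left(310971 - \frac{205}{-598 + i \sqrt{33}}\right)}{469189} = - \frac{53573385873560487}{469189} + \frac{35316939856385}{469189 \left(-598 + i \sqrt{33}\right)}$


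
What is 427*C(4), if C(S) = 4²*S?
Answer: 27328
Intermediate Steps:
C(S) = 16*S
427*C(4) = 427*(16*4) = 427*64 = 27328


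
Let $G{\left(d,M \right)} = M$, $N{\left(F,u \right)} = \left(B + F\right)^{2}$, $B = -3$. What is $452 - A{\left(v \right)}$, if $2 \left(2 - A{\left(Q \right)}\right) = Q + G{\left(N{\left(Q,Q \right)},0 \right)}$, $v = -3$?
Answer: $\frac{897}{2} \approx 448.5$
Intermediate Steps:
$N{\left(F,u \right)} = \left(-3 + F\right)^{2}$
$A{\left(Q \right)} = 2 - \frac{Q}{2}$ ($A{\left(Q \right)} = 2 - \frac{Q + 0}{2} = 2 - \frac{Q}{2}$)
$452 - A{\left(v \right)} = 452 - \left(2 - - \frac{3}{2}\right) = 452 - \left(2 + \frac{3}{2}\right) = 452 - \frac{7}{2} = \frac{897}{2}$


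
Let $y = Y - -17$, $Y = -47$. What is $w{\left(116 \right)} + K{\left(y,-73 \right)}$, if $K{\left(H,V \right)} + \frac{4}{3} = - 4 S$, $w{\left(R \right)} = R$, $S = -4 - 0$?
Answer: $\frac{392}{3} \approx 130.67$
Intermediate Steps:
$S = -4$ ($S = -4 + 0 = -4$)
$y = -30$ ($y = -47 - -17 = -47 + 17 = -30$)
$K{\left(H,V \right)} = \frac{44}{3}$ ($K{\left(H,V \right)} = - \frac{4}{3} - -16 = - \frac{4}{3} + 16 = \frac{44}{3}$)
$w{\left(116 \right)} + K{\left(y,-73 \right)} = 116 + \frac{44}{3} = \frac{392}{3}$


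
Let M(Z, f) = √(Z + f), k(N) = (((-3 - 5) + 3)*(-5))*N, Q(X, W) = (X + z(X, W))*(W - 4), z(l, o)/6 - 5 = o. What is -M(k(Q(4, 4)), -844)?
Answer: -2*I*√211 ≈ -29.052*I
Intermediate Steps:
z(l, o) = 30 + 6*o
Q(X, W) = (-4 + W)*(30 + X + 6*W) (Q(X, W) = (X + (30 + 6*W))*(W - 4) = (30 + X + 6*W)*(-4 + W) = (-4 + W)*(30 + X + 6*W))
k(N) = 25*N (k(N) = ((-8 + 3)*(-5))*N = (-5*(-5))*N = 25*N)
-M(k(Q(4, 4)), -844) = -√(25*(-120 - 4*4 + 6*4 + 6*4² + 4*4) - 844) = -√(25*(-120 - 16 + 24 + 6*16 + 16) - 844) = -√(25*(-120 - 16 + 24 + 96 + 16) - 844) = -√(25*0 - 844) = -√(0 - 844) = -√(-844) = -2*I*√211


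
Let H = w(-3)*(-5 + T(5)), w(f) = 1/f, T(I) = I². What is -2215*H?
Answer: 44300/3 ≈ 14767.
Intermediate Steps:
w(f) = 1/f
H = -20/3 (H = (-5 + 5²)/(-3) = -(-5 + 25)/3 = -⅓*20 = -20/3 ≈ -6.6667)
-2215*H = -2215*(-20/3) = 44300/3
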